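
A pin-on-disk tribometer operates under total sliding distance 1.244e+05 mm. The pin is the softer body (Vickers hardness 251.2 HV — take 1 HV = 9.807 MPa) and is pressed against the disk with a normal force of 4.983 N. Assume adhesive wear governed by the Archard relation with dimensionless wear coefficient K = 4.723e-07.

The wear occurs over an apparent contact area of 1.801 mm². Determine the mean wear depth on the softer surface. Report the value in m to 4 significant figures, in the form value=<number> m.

The algebra maintains full float precision; intermediate values are shown rounded, and rounded once at the end to four significant figures.
Convert: Total distance L = 1.244e+05 mm = 124.4 m.
Convert: Hardness H = 251.2 HV × 9.807 MPa/HV = 2464 MPa = 2.464e+09 Pa.
Convert: Contact area A = 1.801 mm² = 1.801e-06 m².
In SI base units, W = 4.983 N, H = 2.464e+09 Pa, K = 4.723e-07.
The Archard volume V = K·W·L/H = 4.723e-07 · 4.983 · 124.4 / 2.464e+09 = 1.188e-13 m³.
Wear depth h = V/A = 1.188e-13 / 1.801e-06 = 6.599e-08 m.

value=6.599e-08 m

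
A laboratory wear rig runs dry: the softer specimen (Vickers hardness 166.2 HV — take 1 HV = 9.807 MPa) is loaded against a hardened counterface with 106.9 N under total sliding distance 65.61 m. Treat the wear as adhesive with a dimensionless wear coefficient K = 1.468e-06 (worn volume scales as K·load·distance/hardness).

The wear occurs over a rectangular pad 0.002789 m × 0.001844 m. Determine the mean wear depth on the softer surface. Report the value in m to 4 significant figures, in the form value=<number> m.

value=1.228e-06 m

Intermediates are displayed rounded — all working math maintains full precision — a single final rounding, at four significant figures.
Convert: Hardness H = 166.2 HV × 9.807 MPa/HV = 1630 MPa = 1.630e+09 Pa.
Convert: Contact area A = 0.002789 m × 0.001844 m = 5.143e-06 m².
In SI base units: W = 106.9 N, H = 1.630e+09 Pa, K = 1.468e-06.
Volume removed: V = K·W·L/H = 1.468e-06 · 106.9 · 65.61 / 1.630e+09 = 6.317e-12 m³.
Depth of wear h = V/A = 6.317e-12 / 5.143e-06 = 1.228e-06 m.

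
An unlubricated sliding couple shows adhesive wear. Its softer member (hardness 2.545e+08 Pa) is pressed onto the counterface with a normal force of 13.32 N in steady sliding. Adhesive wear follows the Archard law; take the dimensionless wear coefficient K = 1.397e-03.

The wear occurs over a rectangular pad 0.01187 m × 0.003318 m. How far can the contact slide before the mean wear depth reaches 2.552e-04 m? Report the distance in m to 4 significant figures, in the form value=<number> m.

The intermediates are printed rounded — all arithmetic holds full precision. Rounded just once to four significant figures.
Convert: Contact area A = 0.01187 m × 0.003318 m = 3.938e-05 m².
Restated in SI base units: W = 13.32 N, H = 2.545e+08 Pa, K = 1.397e-03.
Permissible volume V_lim = h_lim·A = 2.552e-04 · 3.938e-05 = 1.005e-08 m³.
Life L = V_lim·H/(K·W) = 1.005e-08 · 2.545e+08 / (1.397e-03 · 13.32) = 137.5 m.

value=137.5 m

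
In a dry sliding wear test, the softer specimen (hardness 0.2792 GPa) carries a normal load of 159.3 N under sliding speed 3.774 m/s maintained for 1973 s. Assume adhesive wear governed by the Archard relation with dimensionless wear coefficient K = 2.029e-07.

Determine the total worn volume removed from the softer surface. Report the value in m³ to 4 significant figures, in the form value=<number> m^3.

value=8.620e-10 m^3

The intermediates appear rounded. The algebra keeps full float precision; rounded just once: 4 significant figures.
Sliding distance L = v·t = 3.774 m/s × 1973 s = 7446 m.
Hardness H = 0.2792 GPa = 2.792e+08 Pa.
Restated in SI base units: W = 159.3 N, H = 2.792e+08 Pa, K = 2.029e-07.
Volume removed: V = K·W·L/H = 2.029e-07 · 159.3 · 7446 / 2.792e+08 = 8.620e-10 m³.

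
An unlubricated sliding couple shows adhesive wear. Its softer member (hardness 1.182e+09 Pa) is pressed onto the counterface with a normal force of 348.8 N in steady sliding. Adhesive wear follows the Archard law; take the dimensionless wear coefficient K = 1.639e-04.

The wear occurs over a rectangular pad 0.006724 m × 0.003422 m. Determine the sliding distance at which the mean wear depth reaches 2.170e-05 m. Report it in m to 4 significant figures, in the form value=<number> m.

The computation runs at exact precision. Intermediate values appear rounded. Rounded just once: 4 significant digits.
Contact area A = 0.006724 m × 0.003422 m = 2.301e-05 m².
In SI base units, W = 348.8 N, H = 1.182e+09 Pa, K = 1.639e-04.
At the depth limit, V_lim = h_lim·A = 2.170e-05 · 2.301e-05 = 4.993e-10 m³.
Life L = V_lim·H/(K·W) = 4.993e-10 · 1.182e+09 / (1.639e-04 · 348.8) = 10.32 m.

value=10.32 m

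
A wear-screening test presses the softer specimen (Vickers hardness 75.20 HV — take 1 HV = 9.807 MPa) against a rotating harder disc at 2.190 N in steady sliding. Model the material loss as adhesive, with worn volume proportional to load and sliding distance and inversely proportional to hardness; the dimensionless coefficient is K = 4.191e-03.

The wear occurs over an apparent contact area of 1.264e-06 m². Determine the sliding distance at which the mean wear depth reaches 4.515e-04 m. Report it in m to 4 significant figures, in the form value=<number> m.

Printed values are rounded. All arithmetic keeps exact precision. Rounded once at the end, at four significant figures.
Hardness H = 75.20 HV × 9.807 MPa/HV = 737.5 MPa = 7.375e+08 Pa.
Collected in SI base units: W = 2.190 N, H = 7.375e+08 Pa, K = 4.191e-03.
Volume at the limit: V_lim = h_lim·A = 4.515e-04 · 1.264e-06 = 5.707e-10 m³.
Thus life L = V_lim·H/(K·W) = 5.707e-10 · 7.375e+08 / (4.191e-03 · 2.190) = 45.86 m.

value=45.86 m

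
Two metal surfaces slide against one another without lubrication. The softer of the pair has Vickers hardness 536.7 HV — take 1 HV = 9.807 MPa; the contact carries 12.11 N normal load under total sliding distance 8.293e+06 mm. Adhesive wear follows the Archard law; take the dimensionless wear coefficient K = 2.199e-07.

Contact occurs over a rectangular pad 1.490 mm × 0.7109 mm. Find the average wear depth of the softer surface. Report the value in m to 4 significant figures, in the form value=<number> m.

value=3.961e-06 m

The intermediates are displayed rounded, and the algebra carries full precision — one last rounding, at 4 significant figures.
Convert: Sliding distance L = 8.293e+06 mm = 8293 m.
Convert: Hardness H = 536.7 HV × 9.807 MPa/HV = 5263 MPa = 5.263e+09 Pa.
Convert: Pad sides 1.490 mm × 0.7109 mm = 1.490e-03 m × 7.109e-04 m. Contact area A = 1.490e-03 m × 7.109e-04 m = 1.059e-06 m².
SI base units throughout: W = 12.11 N, H = 5.263e+09 Pa, K = 2.199e-07.
Archard relation: V = K·W·L/H = 2.199e-07 · 12.11 · 8293 / 5.263e+09 = 4.196e-12 m³.
Depth h = V/A = 4.196e-12 / 1.059e-06 = 3.961e-06 m.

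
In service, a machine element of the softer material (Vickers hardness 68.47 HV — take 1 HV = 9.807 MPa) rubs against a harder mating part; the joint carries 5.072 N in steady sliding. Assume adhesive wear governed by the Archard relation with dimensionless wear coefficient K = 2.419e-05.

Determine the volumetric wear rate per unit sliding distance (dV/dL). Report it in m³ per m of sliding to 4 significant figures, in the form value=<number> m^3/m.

value=1.827e-13 m^3/m

Every step keeps full float precision; intermediate values are shown rounded. Rounded just once, at four significant figures.
Hardness H = 68.47 HV × 9.807 MPa/HV = 671.5 MPa = 6.715e+08 Pa.
In SI base units: W = 5.072 N, H = 6.715e+08 Pa, K = 2.419e-05.
Wear rate dV/dL = K·W/H, so: 2.419e-05 · 5.072 / 6.715e+08 = 1.827e-13 m³/m.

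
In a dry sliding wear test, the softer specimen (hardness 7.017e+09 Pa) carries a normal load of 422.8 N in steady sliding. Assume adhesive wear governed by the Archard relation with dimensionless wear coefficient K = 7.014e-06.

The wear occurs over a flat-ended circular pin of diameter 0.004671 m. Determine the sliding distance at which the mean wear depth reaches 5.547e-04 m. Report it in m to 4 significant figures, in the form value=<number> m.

Intermediates are displayed rounded — the algebra runs at exact precision — rounded once at the end, at four significant digits.
Convert: Contact area A = π·d²/4 = π·(0.004671 m)²/4 = 1.714e-05 m².
Working in SI base units: W = 422.8 N, H = 7.017e+09 Pa, K = 7.014e-06.
Wearable volume V_lim = h_lim·A = 5.547e-04 · 1.714e-05 = 9.505e-09 m³.
Thus life L = V_lim·H/(K·W) = 9.505e-09 · 7.017e+09 / (7.014e-06 · 422.8) = 2.249e+04 m.

value=2.249e+04 m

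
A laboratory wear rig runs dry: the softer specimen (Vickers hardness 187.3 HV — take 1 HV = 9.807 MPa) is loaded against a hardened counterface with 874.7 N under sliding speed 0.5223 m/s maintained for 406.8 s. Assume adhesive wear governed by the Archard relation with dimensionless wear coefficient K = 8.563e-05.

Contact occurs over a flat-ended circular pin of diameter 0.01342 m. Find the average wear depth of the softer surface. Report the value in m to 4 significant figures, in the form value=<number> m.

Printed values are rounded, and all working math runs at full float precision. Rounded once at the end, at four significant digits.
Path length L = v·t = 0.5223 m/s × 406.8 s = 212.5 m.
Hardness H = 187.3 HV × 9.807 MPa/HV = 1837 MPa = 1.837e+09 Pa.
Contact area A = π·d²/4 = π·(0.01342 m)²/4 = 1.414e-04 m².
Working in SI base units: W = 874.7 N, H = 1.837e+09 Pa, K = 8.563e-05.
Volume removed: V = K·W·L/H = 8.563e-05 · 874.7 · 212.5 / 1.837e+09 = 8.664e-09 m³.
Wear depth h = V/A = 8.664e-09 / 1.414e-04 = 6.125e-05 m.

value=6.125e-05 m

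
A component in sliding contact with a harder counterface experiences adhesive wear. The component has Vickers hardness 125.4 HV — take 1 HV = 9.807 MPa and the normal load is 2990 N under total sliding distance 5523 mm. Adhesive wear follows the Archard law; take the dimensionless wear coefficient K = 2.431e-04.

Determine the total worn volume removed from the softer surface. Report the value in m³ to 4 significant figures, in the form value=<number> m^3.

Intermediates are printed rounded. The algebra holds exact precision; a single final rounding: 4 significant digits.
Sliding distance L = 5523 mm = 5.523 m.
Hardness H = 125.4 HV × 9.807 MPa/HV = 1230 MPa = 1.230e+09 Pa.
As SI base values: W = 2990 N, H = 1.230e+09 Pa, K = 2.431e-04.
Archard volume V = K·W·L/H = 2.431e-04 · 2990 · 5.523 / 1.230e+09 = 3.264e-09 m³.

value=3.264e-09 m^3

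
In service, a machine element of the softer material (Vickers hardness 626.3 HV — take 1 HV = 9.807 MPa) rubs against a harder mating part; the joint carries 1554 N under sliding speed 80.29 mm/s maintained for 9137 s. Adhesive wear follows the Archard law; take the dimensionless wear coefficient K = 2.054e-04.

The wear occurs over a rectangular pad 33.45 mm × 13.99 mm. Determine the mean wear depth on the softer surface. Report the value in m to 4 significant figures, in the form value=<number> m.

Each operation maintains exact precision. Intermediate values appear rounded, and one last rounding to 4 significant figures.
Sliding speed v = 80.29 mm/s = 0.08029 m/s. The distance L = v·t = 0.08029 m/s × 9137 s = 733.6 m.
Hardness H = 626.3 HV × 9.807 MPa/HV = 6142 MPa = 6.142e+09 Pa.
Pad sides 33.45 mm × 13.99 mm = 0.03345 m × 0.01399 m. Contact area A = 0.03345 m × 0.01399 m = 4.680e-04 m².
Working in SI base units: W = 1554 N, H = 6.142e+09 Pa, K = 2.054e-04.
Archard relation: V = K·W·L/H = 2.054e-04 · 1554 · 733.6 / 6.142e+09 = 3.812e-08 m³.
Depth h = V/A = 3.812e-08 / 4.680e-04 = 8.147e-05 m.

value=8.147e-05 m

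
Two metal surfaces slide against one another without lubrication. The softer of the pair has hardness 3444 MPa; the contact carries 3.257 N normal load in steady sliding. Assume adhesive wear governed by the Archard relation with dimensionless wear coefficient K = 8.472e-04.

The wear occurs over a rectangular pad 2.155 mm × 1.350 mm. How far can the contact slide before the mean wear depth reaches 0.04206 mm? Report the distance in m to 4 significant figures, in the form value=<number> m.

value=152.7 m

Every step holds full float precision, and intermediate values are printed rounded — a lone final rounding to four significant digits.
Hardness H = 3444 MPa = 3.444e+09 Pa.
Pad sides 2.155 mm × 1.350 mm = 0.002155 m × 0.001350 m. Contact area A = 0.002155 m × 0.001350 m = 2.909e-06 m².
Depth limit h_lim = 0.04206 mm = 4.206e-05 m.
Expressed in SI base units: W = 3.257 N, H = 3.444e+09 Pa, K = 8.472e-04.
At the depth limit, V_lim = h_lim·A = 4.206e-05 · 2.909e-06 = 1.224e-10 m³.
Sliding life L = V_lim·H/(K·W) = 1.224e-10 · 3.444e+09 / (8.472e-04 · 3.257) = 152.7 m.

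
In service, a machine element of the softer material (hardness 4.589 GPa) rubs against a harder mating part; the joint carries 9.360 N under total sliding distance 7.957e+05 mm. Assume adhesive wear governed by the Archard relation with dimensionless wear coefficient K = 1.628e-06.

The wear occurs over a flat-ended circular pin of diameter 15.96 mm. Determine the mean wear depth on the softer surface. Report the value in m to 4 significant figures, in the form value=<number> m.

Each operation carries full float precision. Shown intermediates are rounded; one final rounding to 4 significant figures.
Convert: Total distance L = 7.957e+05 mm = 795.7 m.
Convert: Hardness H = 4.589 GPa = 4.589e+09 Pa.
Convert: Pin diameter d = 15.96 mm = 0.01596 m. Contact area A = π·d²/4 = π·(0.01596 m)²/4 = 2.001e-04 m².
Working in SI base units: W = 9.360 N, H = 4.589e+09 Pa, K = 1.628e-06.
Archard relation: V = K·W·L/H = 1.628e-06 · 9.360 · 795.7 / 4.589e+09 = 2.642e-12 m³.
Wear depth h = V/A = 2.642e-12 / 2.001e-04 = 1.321e-08 m.

value=1.321e-08 m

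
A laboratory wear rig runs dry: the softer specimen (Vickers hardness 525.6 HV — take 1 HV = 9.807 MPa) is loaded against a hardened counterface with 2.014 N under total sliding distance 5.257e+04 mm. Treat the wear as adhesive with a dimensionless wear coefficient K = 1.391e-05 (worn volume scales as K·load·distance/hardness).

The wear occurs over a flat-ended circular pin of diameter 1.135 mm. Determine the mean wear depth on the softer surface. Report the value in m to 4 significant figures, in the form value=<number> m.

value=2.824e-07 m

Printed values are rounded, and the computation carries full precision — one final rounding to 4 significant figures.
Convert: Total distance L = 5.257e+04 mm = 52.57 m.
Convert: Hardness H = 525.6 HV × 9.807 MPa/HV = 5155 MPa = 5.155e+09 Pa.
Convert: Pin diameter d = 1.135 mm = 0.001135 m. Contact area A = π·d²/4 = π·(0.001135 m)²/4 = 1.012e-06 m².
SI base units throughout: W = 2.014 N, H = 5.155e+09 Pa, K = 1.391e-05.
Wear volume V = K·W·L/H = 1.391e-05 · 2.014 · 52.57 / 5.155e+09 = 2.857e-13 m³.
Mean wear depth h = V/A = 2.857e-13 / 1.012e-06 = 2.824e-07 m.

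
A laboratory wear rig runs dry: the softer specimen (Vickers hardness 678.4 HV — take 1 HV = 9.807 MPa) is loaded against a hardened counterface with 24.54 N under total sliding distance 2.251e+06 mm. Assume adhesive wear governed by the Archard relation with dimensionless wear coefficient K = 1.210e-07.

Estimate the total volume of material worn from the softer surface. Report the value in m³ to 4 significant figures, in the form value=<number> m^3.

value=1.005e-12 m^3

Displayed values are rounded, and all arithmetic maintains full precision, and rounded once at the end, at four significant digits.
Distance L = 2.251e+06 mm = 2251 m.
Hardness H = 678.4 HV × 9.807 MPa/HV = 6653 MPa = 6.653e+09 Pa.
In SI base units: W = 24.54 N, H = 6.653e+09 Pa, K = 1.210e-07.
Worn volume V = K·W·L/H = 1.210e-07 · 24.54 · 2251 / 6.653e+09 = 1.005e-12 m³.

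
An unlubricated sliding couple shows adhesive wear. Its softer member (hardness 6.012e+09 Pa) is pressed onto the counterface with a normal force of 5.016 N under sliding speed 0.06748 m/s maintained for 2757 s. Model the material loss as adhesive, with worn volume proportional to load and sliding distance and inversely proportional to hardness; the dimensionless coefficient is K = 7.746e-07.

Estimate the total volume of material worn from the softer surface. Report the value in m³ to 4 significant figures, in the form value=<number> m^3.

All arithmetic carries exact precision; the intermediates are shown rounded — one final rounding, at 4 significant digits.
Sliding distance L = v·t = 0.06748 m/s × 2757 s = 186.0 m.
SI base units throughout: W = 5.016 N, H = 6.012e+09 Pa, K = 7.746e-07.
Archard volume V = K·W·L/H = 7.746e-07 · 5.016 · 186.0 / 6.012e+09 = 1.202e-13 m³.

value=1.202e-13 m^3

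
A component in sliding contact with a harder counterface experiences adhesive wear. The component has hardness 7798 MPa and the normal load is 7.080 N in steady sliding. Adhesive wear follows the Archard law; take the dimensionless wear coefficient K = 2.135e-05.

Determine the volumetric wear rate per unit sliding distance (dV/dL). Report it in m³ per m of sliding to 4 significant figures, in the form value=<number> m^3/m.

Intermediate values are displayed rounded; each operation holds full float precision, and a lone final rounding, at 4 significant digits.
Hardness H = 7798 MPa = 7.798e+09 Pa.
Expressed in SI base units: W = 7.080 N, H = 7.798e+09 Pa, K = 2.135e-05.
The wear rate dV/dL = K·W/H, so: 2.135e-05 · 7.080 / 7.798e+09 = 1.938e-14 m³/m.

value=1.938e-14 m^3/m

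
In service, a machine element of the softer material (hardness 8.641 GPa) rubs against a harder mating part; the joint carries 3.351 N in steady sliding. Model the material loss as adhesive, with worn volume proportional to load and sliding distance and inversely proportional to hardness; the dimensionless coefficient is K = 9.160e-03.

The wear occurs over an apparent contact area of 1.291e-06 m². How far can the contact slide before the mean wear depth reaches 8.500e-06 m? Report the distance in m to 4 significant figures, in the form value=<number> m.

Every step holds exact precision. Intermediate values appear rounded. Rounded once at the end, at four significant figures.
Convert: Hardness H = 8.641 GPa = 8.641e+09 Pa.
SI base units throughout: W = 3.351 N, H = 8.641e+09 Pa, K = 9.160e-03.
Wearable volume V_lim = h_lim·A = 8.500e-06 · 1.291e-06 = 1.097e-11 m³.
Thus life L = V_lim·H/(K·W) = 1.097e-11 · 8.641e+09 / (9.160e-03 · 3.351) = 3.089 m.

value=3.089 m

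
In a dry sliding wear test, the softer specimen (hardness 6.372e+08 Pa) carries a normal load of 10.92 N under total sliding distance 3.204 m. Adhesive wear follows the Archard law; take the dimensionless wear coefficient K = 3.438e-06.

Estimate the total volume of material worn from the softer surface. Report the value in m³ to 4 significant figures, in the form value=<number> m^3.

value=1.888e-13 m^3

Intermediate values appear rounded. All arithmetic holds full precision; rounded just once to four significant digits.
As SI base values: W = 10.92 N, H = 6.372e+08 Pa, K = 3.438e-06.
Wear volume V = K·W·L/H = 3.438e-06 · 10.92 · 3.204 / 6.372e+08 = 1.888e-13 m³.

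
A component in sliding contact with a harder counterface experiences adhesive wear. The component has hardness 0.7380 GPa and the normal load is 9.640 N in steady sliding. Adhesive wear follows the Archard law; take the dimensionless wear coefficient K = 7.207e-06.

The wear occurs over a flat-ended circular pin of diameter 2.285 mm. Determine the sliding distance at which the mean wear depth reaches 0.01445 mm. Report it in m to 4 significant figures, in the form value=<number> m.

value=629.4 m

Each operation carries exact precision — shown intermediates are rounded. Rounded just once: four significant figures.
Hardness H = 0.7380 GPa = 7.380e+08 Pa.
Pin diameter d = 2.285 mm = 0.002285 m. Contact area A = π·d²/4 = π·(0.002285 m)²/4 = 4.101e-06 m².
Depth limit h_lim = 0.01445 mm = 1.445e-05 m.
Working in SI base units: W = 9.640 N, H = 7.380e+08 Pa, K = 7.207e-06.
At the depth limit, V_lim = h_lim·A = 1.445e-05 · 4.101e-06 = 5.926e-11 m³.
So the life L = V_lim·H/(K·W) = 5.926e-11 · 7.380e+08 / (7.207e-06 · 9.640) = 629.4 m.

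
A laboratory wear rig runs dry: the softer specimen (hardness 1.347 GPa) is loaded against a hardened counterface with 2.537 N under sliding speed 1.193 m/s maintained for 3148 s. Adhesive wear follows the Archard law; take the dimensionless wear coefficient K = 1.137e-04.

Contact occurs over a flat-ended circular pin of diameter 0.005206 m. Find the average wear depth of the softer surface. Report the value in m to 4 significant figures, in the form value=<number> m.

The algebra carries exact precision; intermediate values are shown rounded. Rounded just once, at 4 significant figures.
Distance covered L = v·t = 1.193 m/s × 3148 s = 3756 m.
Hardness H = 1.347 GPa = 1.347e+09 Pa.
Contact area A = π·d²/4 = π·(0.005206 m)²/4 = 2.129e-05 m².
Expressed in SI base units: W = 2.537 N, H = 1.347e+09 Pa, K = 1.137e-04.
Worn volume V = K·W·L/H = 1.137e-04 · 2.537 · 3756 / 1.347e+09 = 8.042e-10 m³.
Wear depth h = V/A = 8.042e-10 / 2.129e-05 = 3.778e-05 m.

value=3.778e-05 m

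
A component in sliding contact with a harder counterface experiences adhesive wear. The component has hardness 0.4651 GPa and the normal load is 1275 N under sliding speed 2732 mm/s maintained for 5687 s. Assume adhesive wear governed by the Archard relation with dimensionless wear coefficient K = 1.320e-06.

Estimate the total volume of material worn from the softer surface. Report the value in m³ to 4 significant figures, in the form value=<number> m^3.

Intermediates are printed rounded. All arithmetic holds full float precision — rounded just once: 4 significant digits.
Convert: Sliding speed v = 2732 mm/s = 2.732 m/s. Distance L = v·t = 2.732 m/s × 5687 s = 1.554e+04 m.
Convert: Hardness H = 0.4651 GPa = 4.651e+08 Pa.
As SI base values: W = 1275 N, H = 4.651e+08 Pa, K = 1.320e-06.
Worn volume V = K·W·L/H = 1.320e-06 · 1275 · 1.554e+04 / 4.651e+08 = 5.622e-08 m³.

value=5.622e-08 m^3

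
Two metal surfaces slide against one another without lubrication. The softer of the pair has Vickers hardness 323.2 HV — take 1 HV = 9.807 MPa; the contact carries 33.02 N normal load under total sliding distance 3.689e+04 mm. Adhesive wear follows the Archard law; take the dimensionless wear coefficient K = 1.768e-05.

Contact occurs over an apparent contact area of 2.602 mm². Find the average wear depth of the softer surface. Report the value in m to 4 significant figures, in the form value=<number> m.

Intermediate values are displayed rounded; all arithmetic keeps full float precision — one last rounding to four significant figures.
The distance L = 3.689e+04 mm = 36.89 m.
Hardness H = 323.2 HV × 9.807 MPa/HV = 3170 MPa = 3.170e+09 Pa.
Contact area A = 2.602 mm² = 2.602e-06 m².
Expressed in SI base units: W = 33.02 N, H = 3.170e+09 Pa, K = 1.768e-05.
Worn volume V = K·W·L/H = 1.768e-05 · 33.02 · 36.89 / 3.170e+09 = 6.795e-12 m³.
Average depth h = V/A = 6.795e-12 / 2.602e-06 = 2.611e-06 m.

value=2.611e-06 m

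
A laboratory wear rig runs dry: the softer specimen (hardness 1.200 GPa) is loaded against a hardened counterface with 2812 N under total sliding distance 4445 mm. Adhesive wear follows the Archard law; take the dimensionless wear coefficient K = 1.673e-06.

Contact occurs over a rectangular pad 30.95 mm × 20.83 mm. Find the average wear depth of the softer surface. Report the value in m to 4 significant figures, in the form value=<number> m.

The algebra holds full precision — intermediate values appear rounded; rounded just once to 4 significant figures.
Convert: Distance covered L = 4445 mm = 4.445 m.
Convert: Hardness H = 1.200 GPa = 1.200e+09 Pa.
Convert: Pad sides 30.95 mm × 20.83 mm = 0.03095 m × 0.02083 m. Contact area A = 0.03095 m × 0.02083 m = 6.447e-04 m².
Expressed in SI base units: W = 2812 N, H = 1.200e+09 Pa, K = 1.673e-06.
By Archard's law, V = K·W·L/H = 1.673e-06 · 2812 · 4.445 / 1.200e+09 = 1.743e-11 m³.
Depth of wear h = V/A = 1.743e-11 / 6.447e-04 = 2.703e-08 m.

value=2.703e-08 m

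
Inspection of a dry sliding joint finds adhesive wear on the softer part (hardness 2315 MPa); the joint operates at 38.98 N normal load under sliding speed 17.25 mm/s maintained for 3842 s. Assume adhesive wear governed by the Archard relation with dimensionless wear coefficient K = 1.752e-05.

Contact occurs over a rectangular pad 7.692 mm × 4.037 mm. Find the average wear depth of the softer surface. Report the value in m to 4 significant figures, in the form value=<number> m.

Intermediates are shown rounded. The algebra maintains full precision. Rounded just once: 4 significant digits.
Convert: Sliding speed v = 17.25 mm/s = 0.01725 m/s. The distance L = v·t = 0.01725 m/s × 3842 s = 66.27 m.
Convert: Hardness H = 2315 MPa = 2.315e+09 Pa.
Convert: Pad sides 7.692 mm × 4.037 mm = 0.007692 m × 0.004037 m. Contact area A = 0.007692 m × 0.004037 m = 3.105e-05 m².
Collected in SI base units: W = 38.98 N, H = 2.315e+09 Pa, K = 1.752e-05.
Archard volume V = K·W·L/H = 1.752e-05 · 38.98 · 66.27 / 2.315e+09 = 1.955e-11 m³.
Depth of wear h = V/A = 1.955e-11 / 3.105e-05 = 6.296e-07 m.

value=6.296e-07 m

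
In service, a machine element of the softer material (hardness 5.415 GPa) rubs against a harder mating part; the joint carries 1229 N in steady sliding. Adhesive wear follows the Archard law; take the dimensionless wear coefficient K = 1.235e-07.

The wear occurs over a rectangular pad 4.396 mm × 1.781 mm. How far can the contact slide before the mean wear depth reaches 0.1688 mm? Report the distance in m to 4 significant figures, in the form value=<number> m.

value=4.715e+04 m

Intermediate values are displayed rounded — all arithmetic keeps full precision — a single final rounding to 4 significant digits.
Hardness H = 5.415 GPa = 5.415e+09 Pa.
Pad sides 4.396 mm × 1.781 mm = 0.004396 m × 0.001781 m. Contact area A = 0.004396 m × 0.001781 m = 7.829e-06 m².
Depth limit h_lim = 0.1688 mm = 1.688e-04 m.
Working in SI base units: W = 1229 N, H = 5.415e+09 Pa, K = 1.235e-07.
At the depth limit, V_lim = h_lim·A = 1.688e-04 · 7.829e-06 = 1.322e-09 m³.
Sliding life L = V_lim·H/(K·W) = 1.322e-09 · 5.415e+09 / (1.235e-07 · 1229) = 4.715e+04 m.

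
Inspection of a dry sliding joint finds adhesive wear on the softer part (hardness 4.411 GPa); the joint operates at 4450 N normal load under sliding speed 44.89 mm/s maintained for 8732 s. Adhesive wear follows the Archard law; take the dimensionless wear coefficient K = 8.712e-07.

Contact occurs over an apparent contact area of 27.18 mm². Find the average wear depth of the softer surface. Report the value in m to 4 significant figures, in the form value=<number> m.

value=1.268e-05 m

Each operation holds exact precision, and intermediates are displayed rounded, and one last rounding: four significant digits.
Sliding speed v = 44.89 mm/s = 0.04489 m/s. Sliding distance L = v·t = 0.04489 m/s × 8732 s = 392.0 m.
Hardness H = 4.411 GPa = 4.411e+09 Pa.
Contact area A = 27.18 mm² = 2.718e-05 m².
Working in SI base units: W = 4450 N, H = 4.411e+09 Pa, K = 8.712e-07.
Worn volume V = K·W·L/H = 8.712e-07 · 4450 · 392.0 / 4.411e+09 = 3.445e-10 m³.
Depth h = V/A = 3.445e-10 / 2.718e-05 = 1.268e-05 m.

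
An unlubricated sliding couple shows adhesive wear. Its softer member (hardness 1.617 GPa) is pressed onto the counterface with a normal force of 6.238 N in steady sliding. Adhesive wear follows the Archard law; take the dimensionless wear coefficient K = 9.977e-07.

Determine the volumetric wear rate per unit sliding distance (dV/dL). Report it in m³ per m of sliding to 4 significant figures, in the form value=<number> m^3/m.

value=3.849e-15 m^3/m

Intermediate values appear rounded, and each operation carries full precision; a lone final rounding, at four significant figures.
Convert: Hardness H = 1.617 GPa = 1.617e+09 Pa.
Expressed in SI base units: W = 6.238 N, H = 1.617e+09 Pa, K = 9.977e-07.
Volumetric rate dV/dL = K·W/H: 9.977e-07 · 6.238 / 1.617e+09 = 3.849e-15 m³/m.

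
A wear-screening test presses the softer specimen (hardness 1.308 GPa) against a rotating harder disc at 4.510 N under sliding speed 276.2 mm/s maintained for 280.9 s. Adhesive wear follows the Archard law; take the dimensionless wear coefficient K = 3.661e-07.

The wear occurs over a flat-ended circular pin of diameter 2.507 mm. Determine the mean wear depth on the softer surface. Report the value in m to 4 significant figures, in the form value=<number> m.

Intermediate values are printed rounded, and the algebra maintains exact precision; rounded just once: 4 significant digits.
Convert: Sliding speed v = 276.2 mm/s = 0.2762 m/s. Distance covered L = v·t = 0.2762 m/s × 280.9 s = 77.58 m.
Convert: Hardness H = 1.308 GPa = 1.308e+09 Pa.
Convert: Pin diameter d = 2.507 mm = 0.002507 m. Contact area A = π·d²/4 = π·(0.002507 m)²/4 = 4.936e-06 m².
Working in SI base units: W = 4.510 N, H = 1.308e+09 Pa, K = 3.661e-07.
Apply Archard: V = K·W·L/H = 3.661e-07 · 4.510 · 77.58 / 1.308e+09 = 9.794e-14 m³.
Average depth h = V/A = 9.794e-14 / 4.936e-06 = 1.984e-08 m.

value=1.984e-08 m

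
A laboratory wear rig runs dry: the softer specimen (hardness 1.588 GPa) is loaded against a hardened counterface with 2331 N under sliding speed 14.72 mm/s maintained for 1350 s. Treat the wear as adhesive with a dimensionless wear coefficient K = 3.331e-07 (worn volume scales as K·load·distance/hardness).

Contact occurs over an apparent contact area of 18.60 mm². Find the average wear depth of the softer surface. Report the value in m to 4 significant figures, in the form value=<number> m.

value=5.224e-07 m

The intermediates appear rounded; all working math carries full float precision — rounded once at the end: 4 significant figures.
Sliding speed v = 14.72 mm/s = 0.01472 m/s. Distance covered L = v·t = 0.01472 m/s × 1350 s = 19.87 m.
Hardness H = 1.588 GPa = 1.588e+09 Pa.
Contact area A = 18.60 mm² = 1.860e-05 m².
Expressed in SI base units: W = 2331 N, H = 1.588e+09 Pa, K = 3.331e-07.
Apply Archard: V = K·W·L/H = 3.331e-07 · 2331 · 19.87 / 1.588e+09 = 9.716e-12 m³.
Mean wear depth h = V/A = 9.716e-12 / 1.860e-05 = 5.224e-07 m.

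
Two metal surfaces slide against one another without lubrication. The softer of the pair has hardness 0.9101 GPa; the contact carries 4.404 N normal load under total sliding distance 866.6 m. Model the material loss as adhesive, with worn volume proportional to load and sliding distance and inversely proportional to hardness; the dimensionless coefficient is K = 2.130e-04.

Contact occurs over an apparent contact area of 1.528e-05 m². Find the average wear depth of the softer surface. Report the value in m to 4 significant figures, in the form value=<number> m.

The intermediates are shown rounded. All arithmetic holds full float precision — rounded just once, at four significant digits.
Convert: Hardness H = 0.9101 GPa = 9.101e+08 Pa.
Restated in SI base units: W = 4.404 N, H = 9.101e+08 Pa, K = 2.130e-04.
Volume removed: V = K·W·L/H = 2.130e-04 · 4.404 · 866.6 / 9.101e+08 = 8.932e-10 m³.
Average depth h = V/A = 8.932e-10 / 1.528e-05 = 5.846e-05 m.

value=5.846e-05 m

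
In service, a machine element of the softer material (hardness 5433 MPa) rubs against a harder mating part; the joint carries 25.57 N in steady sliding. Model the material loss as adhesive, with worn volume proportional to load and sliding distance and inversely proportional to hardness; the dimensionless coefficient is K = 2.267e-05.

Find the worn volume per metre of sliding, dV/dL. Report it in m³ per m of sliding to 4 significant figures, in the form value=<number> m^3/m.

value=1.067e-13 m^3/m

Every step keeps exact precision — intermediates are shown rounded — rounded just once: 4 significant digits.
Hardness H = 5433 MPa = 5.433e+09 Pa.
As SI base values: W = 25.57 N, H = 5.433e+09 Pa, K = 2.267e-05.
Volumetric rate dV/dL = K·W/H — distance-free: 2.267e-05 · 25.57 / 5.433e+09 = 1.067e-13 m³/m.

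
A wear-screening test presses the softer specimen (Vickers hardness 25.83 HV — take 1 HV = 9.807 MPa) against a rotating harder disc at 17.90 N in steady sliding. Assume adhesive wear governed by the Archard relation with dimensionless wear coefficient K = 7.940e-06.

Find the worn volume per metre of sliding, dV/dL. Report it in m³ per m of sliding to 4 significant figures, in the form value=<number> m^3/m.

value=5.611e-13 m^3/m

Each operation maintains full precision; displayed values are rounded — a lone final rounding to 4 significant digits.
Hardness H = 25.83 HV × 9.807 MPa/HV = 253.3 MPa = 2.533e+08 Pa.
Restated in SI base units: W = 17.90 N, H = 2.533e+08 Pa, K = 7.940e-06.
Rate of wear dV/dL = K·W/H, per unit distance: 7.940e-06 · 17.90 / 2.533e+08 = 5.611e-13 m³/m.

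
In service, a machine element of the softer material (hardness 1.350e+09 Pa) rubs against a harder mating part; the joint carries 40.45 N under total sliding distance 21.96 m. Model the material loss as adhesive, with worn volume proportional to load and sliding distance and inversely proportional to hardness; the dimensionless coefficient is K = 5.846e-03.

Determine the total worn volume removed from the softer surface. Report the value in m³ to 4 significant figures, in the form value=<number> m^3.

value=3.847e-09 m^3

Intermediate values are shown rounded; all arithmetic keeps exact precision, and one final rounding to 4 significant figures.
Expressed in SI base units: W = 40.45 N, H = 1.350e+09 Pa, K = 5.846e-03.
Apply Archard: V = K·W·L/H = 5.846e-03 · 40.45 · 21.96 / 1.350e+09 = 3.847e-09 m³.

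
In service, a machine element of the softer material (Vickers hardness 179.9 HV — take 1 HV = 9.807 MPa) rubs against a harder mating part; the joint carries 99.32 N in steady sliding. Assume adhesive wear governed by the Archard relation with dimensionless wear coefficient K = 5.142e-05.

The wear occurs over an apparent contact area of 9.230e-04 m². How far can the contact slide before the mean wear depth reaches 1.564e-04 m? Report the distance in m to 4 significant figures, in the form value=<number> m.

value=4.987e+04 m

The computation holds full float precision, and intermediates are displayed rounded — rounded just once to 4 significant figures.
Hardness H = 179.9 HV × 9.807 MPa/HV = 1764 MPa = 1.764e+09 Pa.
As SI base values: W = 99.32 N, H = 1.764e+09 Pa, K = 5.142e-05.
Allowed volume V_lim = h_lim·A = 1.564e-04 · 9.230e-04 = 1.444e-07 m³.
So the life L = V_lim·H/(K·W) = 1.444e-07 · 1.764e+09 / (5.142e-05 · 99.32) = 4.987e+04 m.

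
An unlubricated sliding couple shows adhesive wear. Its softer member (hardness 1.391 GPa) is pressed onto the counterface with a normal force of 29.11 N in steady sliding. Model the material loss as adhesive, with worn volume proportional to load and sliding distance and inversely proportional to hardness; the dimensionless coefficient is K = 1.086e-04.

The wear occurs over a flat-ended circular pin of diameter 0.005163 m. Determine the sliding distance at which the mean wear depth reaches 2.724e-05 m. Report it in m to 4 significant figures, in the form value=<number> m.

value=250.9 m

Intermediates appear rounded. All working math runs at full precision, and rounded once at the end to four significant digits.
Hardness H = 1.391 GPa = 1.391e+09 Pa.
Contact area A = π·d²/4 = π·(0.005163 m)²/4 = 2.094e-05 m².
Collected in SI base units: W = 29.11 N, H = 1.391e+09 Pa, K = 1.086e-04.
At the depth limit, V_lim = h_lim·A = 2.724e-05 · 2.094e-05 = 5.703e-10 m³.
Sliding life L = V_lim·H/(K·W) = 5.703e-10 · 1.391e+09 / (1.086e-04 · 29.11) = 250.9 m.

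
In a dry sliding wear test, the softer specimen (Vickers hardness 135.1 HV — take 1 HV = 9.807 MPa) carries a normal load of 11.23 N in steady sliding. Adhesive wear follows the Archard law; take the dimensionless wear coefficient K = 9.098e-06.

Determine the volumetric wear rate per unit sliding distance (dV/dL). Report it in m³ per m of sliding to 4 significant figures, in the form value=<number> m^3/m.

value=7.711e-14 m^3/m

The computation holds full precision. Intermediates are displayed rounded. Rounded just once to four significant figures.
Convert: Hardness H = 135.1 HV × 9.807 MPa/HV = 1325 MPa = 1.325e+09 Pa.
Expressed in SI base units: W = 11.23 N, H = 1.325e+09 Pa, K = 9.098e-06.
Rate of wear dV/dL = K·W/H, so: 9.098e-06 · 11.23 / 1.325e+09 = 7.711e-14 m³/m.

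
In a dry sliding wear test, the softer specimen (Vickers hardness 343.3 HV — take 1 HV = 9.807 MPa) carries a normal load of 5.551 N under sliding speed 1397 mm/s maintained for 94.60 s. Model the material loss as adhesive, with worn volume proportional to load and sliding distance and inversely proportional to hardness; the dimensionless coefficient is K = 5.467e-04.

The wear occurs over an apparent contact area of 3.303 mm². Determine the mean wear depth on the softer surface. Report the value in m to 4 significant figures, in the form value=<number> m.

The algebra runs at full float precision, and the intermediates appear rounded. Rounded once at the end, at four significant figures.
Sliding speed v = 1397 mm/s = 1.397 m/s. Total distance L = v·t = 1.397 m/s × 94.60 s = 132.2 m.
Hardness H = 343.3 HV × 9.807 MPa/HV = 3367 MPa = 3.367e+09 Pa.
Contact area A = 3.303 mm² = 3.303e-06 m².
Restated in SI base units: W = 5.551 N, H = 3.367e+09 Pa, K = 5.467e-04.
Archard relation: V = K·W·L/H = 5.467e-04 · 5.551 · 132.2 / 3.367e+09 = 1.191e-10 m³.
Depth of wear h = V/A = 1.191e-10 / 3.303e-06 = 3.607e-05 m.

value=3.607e-05 m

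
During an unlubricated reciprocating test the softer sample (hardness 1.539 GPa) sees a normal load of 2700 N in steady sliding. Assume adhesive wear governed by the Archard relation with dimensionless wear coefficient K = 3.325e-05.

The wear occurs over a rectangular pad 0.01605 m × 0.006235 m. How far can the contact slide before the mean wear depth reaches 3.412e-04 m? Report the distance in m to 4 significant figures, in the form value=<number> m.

value=585.3 m

The intermediates appear rounded — all arithmetic holds full precision, and rounded once at the end, at four significant digits.
Hardness H = 1.539 GPa = 1.539e+09 Pa.
Contact area A = 0.01605 m × 0.006235 m = 1.001e-04 m².
Working in SI base units: W = 2700 N, H = 1.539e+09 Pa, K = 3.325e-05.
Limit volume V_lim = h_lim·A = 3.412e-04 · 1.001e-04 = 3.414e-08 m³.
So the life L = V_lim·H/(K·W) = 3.414e-08 · 1.539e+09 / (3.325e-05 · 2700) = 585.3 m.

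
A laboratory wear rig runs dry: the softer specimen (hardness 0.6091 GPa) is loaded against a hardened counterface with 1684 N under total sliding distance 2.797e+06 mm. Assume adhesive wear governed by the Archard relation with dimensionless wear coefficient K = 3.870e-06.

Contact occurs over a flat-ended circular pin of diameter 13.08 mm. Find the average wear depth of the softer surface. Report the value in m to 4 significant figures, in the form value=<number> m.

Each operation maintains full float precision; intermediates are printed rounded — one final rounding to four significant figures.
Path length L = 2.797e+06 mm = 2797 m.
Hardness H = 0.6091 GPa = 6.091e+08 Pa.
Pin diameter d = 13.08 mm = 0.01308 m. Contact area A = π·d²/4 = π·(0.01308 m)²/4 = 1.344e-04 m².
Working in SI base units: W = 1684 N, H = 6.091e+08 Pa, K = 3.870e-06.
Wear volume V = K·W·L/H = 3.870e-06 · 1684 · 2797 / 6.091e+08 = 2.993e-08 m³.
Depth of wear h = V/A = 2.993e-08 / 1.344e-04 = 2.227e-04 m.

value=2.227e-04 m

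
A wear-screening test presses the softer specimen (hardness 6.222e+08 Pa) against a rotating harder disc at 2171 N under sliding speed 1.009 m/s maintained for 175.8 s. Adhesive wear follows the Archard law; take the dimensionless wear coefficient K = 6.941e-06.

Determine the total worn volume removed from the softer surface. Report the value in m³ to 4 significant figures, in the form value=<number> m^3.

value=4.296e-09 m^3

Intermediate values are displayed rounded. All arithmetic holds full precision, and one last rounding, at 4 significant digits.
Convert: Distance L = v·t = 1.009 m/s × 175.8 s = 177.4 m.
Collected in SI base units: W = 2171 N, H = 6.222e+08 Pa, K = 6.941e-06.
Volume removed: V = K·W·L/H = 6.941e-06 · 2171 · 177.4 / 6.222e+08 = 4.296e-09 m³.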